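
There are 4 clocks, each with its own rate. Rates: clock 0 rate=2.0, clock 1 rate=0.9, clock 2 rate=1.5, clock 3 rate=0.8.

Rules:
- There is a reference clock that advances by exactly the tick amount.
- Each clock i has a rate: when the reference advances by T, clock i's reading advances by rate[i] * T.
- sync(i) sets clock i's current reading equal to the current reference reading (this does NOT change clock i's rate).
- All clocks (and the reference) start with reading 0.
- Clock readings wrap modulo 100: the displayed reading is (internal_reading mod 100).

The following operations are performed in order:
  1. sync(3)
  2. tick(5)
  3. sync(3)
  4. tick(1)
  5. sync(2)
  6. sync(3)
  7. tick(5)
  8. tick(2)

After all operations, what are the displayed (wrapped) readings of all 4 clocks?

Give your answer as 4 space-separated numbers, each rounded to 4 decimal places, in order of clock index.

After op 1 sync(3): ref=0.0000 raw=[0.0000 0.0000 0.0000 0.0000]
After op 2 tick(5): ref=5.0000 raw=[10.0000 4.5000 7.5000 4.0000]
After op 3 sync(3): ref=5.0000 raw=[10.0000 4.5000 7.5000 5.0000]
After op 4 tick(1): ref=6.0000 raw=[12.0000 5.4000 9.0000 5.8000]
After op 5 sync(2): ref=6.0000 raw=[12.0000 5.4000 6.0000 5.8000]
After op 6 sync(3): ref=6.0000 raw=[12.0000 5.4000 6.0000 6.0000]
After op 7 tick(5): ref=11.0000 raw=[22.0000 9.9000 13.5000 10.0000]
After op 8 tick(2): ref=13.0000 raw=[26.0000 11.7000 16.5000 11.6000]
Wrap final raw readings (mod 100): 26.0000 mod 100 = 26.0000; 11.7000 mod 100 = 11.7000; 16.5000 mod 100 = 16.5000; 11.6000 mod 100 = 11.6000

Answer: 26.0000 11.7000 16.5000 11.6000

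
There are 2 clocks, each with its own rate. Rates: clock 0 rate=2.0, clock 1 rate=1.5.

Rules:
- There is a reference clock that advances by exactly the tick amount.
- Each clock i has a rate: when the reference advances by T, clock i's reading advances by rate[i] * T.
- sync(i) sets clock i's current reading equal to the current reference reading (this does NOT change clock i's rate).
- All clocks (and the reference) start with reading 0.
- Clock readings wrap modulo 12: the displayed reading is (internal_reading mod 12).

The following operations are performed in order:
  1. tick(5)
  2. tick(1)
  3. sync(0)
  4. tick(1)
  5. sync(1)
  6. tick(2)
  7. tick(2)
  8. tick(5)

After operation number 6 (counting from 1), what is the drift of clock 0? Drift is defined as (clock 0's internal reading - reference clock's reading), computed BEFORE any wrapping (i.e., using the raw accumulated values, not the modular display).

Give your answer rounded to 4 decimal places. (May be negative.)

After op 1 tick(5): ref=5.0000 raw=[10.0000 7.5000]
After op 2 tick(1): ref=6.0000 raw=[12.0000 9.0000]
After op 3 sync(0): ref=6.0000 raw=[6.0000 9.0000]
After op 4 tick(1): ref=7.0000 raw=[8.0000 10.5000]
After op 5 sync(1): ref=7.0000 raw=[8.0000 7.0000]
After op 6 tick(2): ref=9.0000 raw=[12.0000 10.0000]
Drift of clock 0 after op 6: 12.0000 - 9.0000 = 3.0000

Answer: 3.0000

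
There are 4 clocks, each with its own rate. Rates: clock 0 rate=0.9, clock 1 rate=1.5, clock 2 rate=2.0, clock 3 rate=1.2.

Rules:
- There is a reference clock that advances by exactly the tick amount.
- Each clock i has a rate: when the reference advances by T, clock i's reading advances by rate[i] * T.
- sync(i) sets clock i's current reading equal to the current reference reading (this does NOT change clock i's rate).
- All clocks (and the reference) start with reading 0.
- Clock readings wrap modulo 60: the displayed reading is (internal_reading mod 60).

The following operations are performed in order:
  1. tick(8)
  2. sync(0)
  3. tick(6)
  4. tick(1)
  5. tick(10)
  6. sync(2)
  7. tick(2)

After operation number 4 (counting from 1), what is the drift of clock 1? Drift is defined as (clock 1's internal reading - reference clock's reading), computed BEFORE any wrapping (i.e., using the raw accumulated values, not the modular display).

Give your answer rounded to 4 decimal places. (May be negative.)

Answer: 7.5000

Derivation:
After op 1 tick(8): ref=8.0000 raw=[7.2000 12.0000 16.0000 9.6000]
After op 2 sync(0): ref=8.0000 raw=[8.0000 12.0000 16.0000 9.6000]
After op 3 tick(6): ref=14.0000 raw=[13.4000 21.0000 28.0000 16.8000]
After op 4 tick(1): ref=15.0000 raw=[14.3000 22.5000 30.0000 18.0000]
Drift of clock 1 after op 4: 22.5000 - 15.0000 = 7.5000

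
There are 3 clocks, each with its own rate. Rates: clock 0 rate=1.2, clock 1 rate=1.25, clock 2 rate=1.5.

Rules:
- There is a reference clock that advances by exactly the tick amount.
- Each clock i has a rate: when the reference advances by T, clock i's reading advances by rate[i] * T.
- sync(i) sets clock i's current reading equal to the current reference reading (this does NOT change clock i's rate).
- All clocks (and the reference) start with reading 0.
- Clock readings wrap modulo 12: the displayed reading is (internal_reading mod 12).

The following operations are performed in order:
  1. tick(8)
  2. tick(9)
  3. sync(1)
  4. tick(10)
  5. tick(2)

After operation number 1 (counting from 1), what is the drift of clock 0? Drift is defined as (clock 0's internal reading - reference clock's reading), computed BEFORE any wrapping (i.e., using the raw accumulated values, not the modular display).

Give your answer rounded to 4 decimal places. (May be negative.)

Answer: 1.6000

Derivation:
After op 1 tick(8): ref=8.0000 raw=[9.6000 10.0000 12.0000]
Drift of clock 0 after op 1: 9.6000 - 8.0000 = 1.6000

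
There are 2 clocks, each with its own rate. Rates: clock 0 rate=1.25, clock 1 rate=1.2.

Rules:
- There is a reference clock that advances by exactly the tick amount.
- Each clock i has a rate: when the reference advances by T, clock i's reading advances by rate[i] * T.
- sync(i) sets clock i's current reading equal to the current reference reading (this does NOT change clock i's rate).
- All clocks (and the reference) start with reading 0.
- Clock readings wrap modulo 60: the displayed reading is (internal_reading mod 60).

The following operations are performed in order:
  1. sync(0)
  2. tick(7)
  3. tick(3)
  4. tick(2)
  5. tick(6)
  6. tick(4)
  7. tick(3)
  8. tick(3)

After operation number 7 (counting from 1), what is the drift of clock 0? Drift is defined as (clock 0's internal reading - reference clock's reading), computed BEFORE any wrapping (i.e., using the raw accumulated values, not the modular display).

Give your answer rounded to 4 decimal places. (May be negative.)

After op 1 sync(0): ref=0.0000 raw=[0.0000 0.0000]
After op 2 tick(7): ref=7.0000 raw=[8.7500 8.4000]
After op 3 tick(3): ref=10.0000 raw=[12.5000 12.0000]
After op 4 tick(2): ref=12.0000 raw=[15.0000 14.4000]
After op 5 tick(6): ref=18.0000 raw=[22.5000 21.6000]
After op 6 tick(4): ref=22.0000 raw=[27.5000 26.4000]
After op 7 tick(3): ref=25.0000 raw=[31.2500 30.0000]
Drift of clock 0 after op 7: 31.2500 - 25.0000 = 6.2500

Answer: 6.2500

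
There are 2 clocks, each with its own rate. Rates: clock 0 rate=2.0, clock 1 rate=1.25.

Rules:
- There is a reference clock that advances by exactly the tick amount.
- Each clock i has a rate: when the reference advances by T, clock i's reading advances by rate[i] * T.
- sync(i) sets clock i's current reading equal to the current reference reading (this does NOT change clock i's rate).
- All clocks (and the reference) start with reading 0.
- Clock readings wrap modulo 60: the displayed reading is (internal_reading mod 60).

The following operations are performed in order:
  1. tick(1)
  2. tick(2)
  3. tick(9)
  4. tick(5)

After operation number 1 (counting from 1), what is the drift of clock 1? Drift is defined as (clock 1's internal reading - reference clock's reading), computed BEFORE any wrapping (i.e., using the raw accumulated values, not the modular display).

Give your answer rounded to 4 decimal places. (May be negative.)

Answer: 0.2500

Derivation:
After op 1 tick(1): ref=1.0000 raw=[2.0000 1.2500]
Drift of clock 1 after op 1: 1.2500 - 1.0000 = 0.2500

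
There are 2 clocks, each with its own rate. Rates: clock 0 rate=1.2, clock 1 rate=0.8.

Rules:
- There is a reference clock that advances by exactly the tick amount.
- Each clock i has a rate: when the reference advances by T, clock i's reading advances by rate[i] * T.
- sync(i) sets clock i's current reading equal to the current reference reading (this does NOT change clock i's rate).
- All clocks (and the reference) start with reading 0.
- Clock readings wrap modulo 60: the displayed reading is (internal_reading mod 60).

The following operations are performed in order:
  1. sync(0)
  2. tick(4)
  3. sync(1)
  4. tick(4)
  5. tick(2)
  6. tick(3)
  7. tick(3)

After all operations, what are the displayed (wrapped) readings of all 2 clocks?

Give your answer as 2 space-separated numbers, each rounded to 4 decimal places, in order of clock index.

Answer: 19.2000 13.6000

Derivation:
After op 1 sync(0): ref=0.0000 raw=[0.0000 0.0000]
After op 2 tick(4): ref=4.0000 raw=[4.8000 3.2000]
After op 3 sync(1): ref=4.0000 raw=[4.8000 4.0000]
After op 4 tick(4): ref=8.0000 raw=[9.6000 7.2000]
After op 5 tick(2): ref=10.0000 raw=[12.0000 8.8000]
After op 6 tick(3): ref=13.0000 raw=[15.6000 11.2000]
After op 7 tick(3): ref=16.0000 raw=[19.2000 13.6000]
Wrap final raw readings (mod 60): 19.2000 mod 60 = 19.2000; 13.6000 mod 60 = 13.6000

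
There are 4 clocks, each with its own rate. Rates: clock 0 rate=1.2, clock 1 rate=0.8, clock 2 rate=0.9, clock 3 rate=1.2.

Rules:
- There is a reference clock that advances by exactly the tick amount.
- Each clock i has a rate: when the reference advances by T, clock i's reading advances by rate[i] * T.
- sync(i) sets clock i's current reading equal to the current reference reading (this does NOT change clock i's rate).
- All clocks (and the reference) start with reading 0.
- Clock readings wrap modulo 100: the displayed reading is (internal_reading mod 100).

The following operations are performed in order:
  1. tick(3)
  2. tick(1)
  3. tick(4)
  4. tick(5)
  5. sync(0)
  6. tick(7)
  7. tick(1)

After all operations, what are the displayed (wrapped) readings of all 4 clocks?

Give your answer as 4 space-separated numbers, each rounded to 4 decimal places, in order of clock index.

Answer: 22.6000 16.8000 18.9000 25.2000

Derivation:
After op 1 tick(3): ref=3.0000 raw=[3.6000 2.4000 2.7000 3.6000]
After op 2 tick(1): ref=4.0000 raw=[4.8000 3.2000 3.6000 4.8000]
After op 3 tick(4): ref=8.0000 raw=[9.6000 6.4000 7.2000 9.6000]
After op 4 tick(5): ref=13.0000 raw=[15.6000 10.4000 11.7000 15.6000]
After op 5 sync(0): ref=13.0000 raw=[13.0000 10.4000 11.7000 15.6000]
After op 6 tick(7): ref=20.0000 raw=[21.4000 16.0000 18.0000 24.0000]
After op 7 tick(1): ref=21.0000 raw=[22.6000 16.8000 18.9000 25.2000]
Wrap final raw readings (mod 100): 22.6000 mod 100 = 22.6000; 16.8000 mod 100 = 16.8000; 18.9000 mod 100 = 18.9000; 25.2000 mod 100 = 25.2000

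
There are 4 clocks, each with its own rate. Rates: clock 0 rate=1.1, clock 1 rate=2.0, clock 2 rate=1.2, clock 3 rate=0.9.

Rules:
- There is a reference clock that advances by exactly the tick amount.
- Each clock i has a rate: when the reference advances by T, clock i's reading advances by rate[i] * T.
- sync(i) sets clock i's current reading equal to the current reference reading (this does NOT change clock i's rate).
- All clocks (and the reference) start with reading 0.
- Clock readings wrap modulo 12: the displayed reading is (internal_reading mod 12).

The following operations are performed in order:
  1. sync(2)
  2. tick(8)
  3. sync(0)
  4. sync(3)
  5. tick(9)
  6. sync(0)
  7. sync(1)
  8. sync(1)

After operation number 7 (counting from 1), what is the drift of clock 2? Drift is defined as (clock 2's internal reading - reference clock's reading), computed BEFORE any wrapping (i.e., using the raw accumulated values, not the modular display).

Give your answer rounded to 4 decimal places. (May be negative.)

Answer: 3.4000

Derivation:
After op 1 sync(2): ref=0.0000 raw=[0.0000 0.0000 0.0000 0.0000]
After op 2 tick(8): ref=8.0000 raw=[8.8000 16.0000 9.6000 7.2000]
After op 3 sync(0): ref=8.0000 raw=[8.0000 16.0000 9.6000 7.2000]
After op 4 sync(3): ref=8.0000 raw=[8.0000 16.0000 9.6000 8.0000]
After op 5 tick(9): ref=17.0000 raw=[17.9000 34.0000 20.4000 16.1000]
After op 6 sync(0): ref=17.0000 raw=[17.0000 34.0000 20.4000 16.1000]
After op 7 sync(1): ref=17.0000 raw=[17.0000 17.0000 20.4000 16.1000]
Drift of clock 2 after op 7: 20.4000 - 17.0000 = 3.4000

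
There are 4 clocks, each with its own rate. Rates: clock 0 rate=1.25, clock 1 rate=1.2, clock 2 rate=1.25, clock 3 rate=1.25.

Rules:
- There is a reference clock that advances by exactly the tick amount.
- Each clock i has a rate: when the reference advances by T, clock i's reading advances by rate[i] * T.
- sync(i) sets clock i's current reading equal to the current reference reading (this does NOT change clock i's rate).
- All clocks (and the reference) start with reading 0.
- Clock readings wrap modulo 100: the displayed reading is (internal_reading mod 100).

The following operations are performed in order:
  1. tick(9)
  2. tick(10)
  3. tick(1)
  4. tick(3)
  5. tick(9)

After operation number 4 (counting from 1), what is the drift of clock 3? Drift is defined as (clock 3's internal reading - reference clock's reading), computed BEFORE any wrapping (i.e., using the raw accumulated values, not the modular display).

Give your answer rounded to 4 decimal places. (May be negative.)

Answer: 5.7500

Derivation:
After op 1 tick(9): ref=9.0000 raw=[11.2500 10.8000 11.2500 11.2500]
After op 2 tick(10): ref=19.0000 raw=[23.7500 22.8000 23.7500 23.7500]
After op 3 tick(1): ref=20.0000 raw=[25.0000 24.0000 25.0000 25.0000]
After op 4 tick(3): ref=23.0000 raw=[28.7500 27.6000 28.7500 28.7500]
Drift of clock 3 after op 4: 28.7500 - 23.0000 = 5.7500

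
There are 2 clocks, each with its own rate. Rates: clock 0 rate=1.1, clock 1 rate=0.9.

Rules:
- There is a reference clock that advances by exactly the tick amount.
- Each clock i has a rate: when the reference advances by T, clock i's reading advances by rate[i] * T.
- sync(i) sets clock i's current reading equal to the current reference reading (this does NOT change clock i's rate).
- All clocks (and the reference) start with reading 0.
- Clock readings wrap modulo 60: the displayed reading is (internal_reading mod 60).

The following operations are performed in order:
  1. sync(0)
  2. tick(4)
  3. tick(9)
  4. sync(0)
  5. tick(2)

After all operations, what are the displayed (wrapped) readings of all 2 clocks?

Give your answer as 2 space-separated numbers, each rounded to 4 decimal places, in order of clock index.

Answer: 15.2000 13.5000

Derivation:
After op 1 sync(0): ref=0.0000 raw=[0.0000 0.0000]
After op 2 tick(4): ref=4.0000 raw=[4.4000 3.6000]
After op 3 tick(9): ref=13.0000 raw=[14.3000 11.7000]
After op 4 sync(0): ref=13.0000 raw=[13.0000 11.7000]
After op 5 tick(2): ref=15.0000 raw=[15.2000 13.5000]
Wrap final raw readings (mod 60): 15.2000 mod 60 = 15.2000; 13.5000 mod 60 = 13.5000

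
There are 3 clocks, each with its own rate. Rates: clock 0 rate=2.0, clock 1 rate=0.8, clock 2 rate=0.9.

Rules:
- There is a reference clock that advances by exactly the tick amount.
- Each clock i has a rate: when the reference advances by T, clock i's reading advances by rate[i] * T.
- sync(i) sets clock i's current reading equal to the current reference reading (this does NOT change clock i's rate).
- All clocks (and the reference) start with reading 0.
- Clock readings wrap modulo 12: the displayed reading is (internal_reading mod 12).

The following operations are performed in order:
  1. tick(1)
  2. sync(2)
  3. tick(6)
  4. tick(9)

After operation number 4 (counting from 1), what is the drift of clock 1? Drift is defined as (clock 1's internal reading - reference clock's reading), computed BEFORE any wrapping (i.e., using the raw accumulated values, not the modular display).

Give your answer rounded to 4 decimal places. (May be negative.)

After op 1 tick(1): ref=1.0000 raw=[2.0000 0.8000 0.9000]
After op 2 sync(2): ref=1.0000 raw=[2.0000 0.8000 1.0000]
After op 3 tick(6): ref=7.0000 raw=[14.0000 5.6000 6.4000]
After op 4 tick(9): ref=16.0000 raw=[32.0000 12.8000 14.5000]
Drift of clock 1 after op 4: 12.8000 - 16.0000 = -3.2000

Answer: -3.2000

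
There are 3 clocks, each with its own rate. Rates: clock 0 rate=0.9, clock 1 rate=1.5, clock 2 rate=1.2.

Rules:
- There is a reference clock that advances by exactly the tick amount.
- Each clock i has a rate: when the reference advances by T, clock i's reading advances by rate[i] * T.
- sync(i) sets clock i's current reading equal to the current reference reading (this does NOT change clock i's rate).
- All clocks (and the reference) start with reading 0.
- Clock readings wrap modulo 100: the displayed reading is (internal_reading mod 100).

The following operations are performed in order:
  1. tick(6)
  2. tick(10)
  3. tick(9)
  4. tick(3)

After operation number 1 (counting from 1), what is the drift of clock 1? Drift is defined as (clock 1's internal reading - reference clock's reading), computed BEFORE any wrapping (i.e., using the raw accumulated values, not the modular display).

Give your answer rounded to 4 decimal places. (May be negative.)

After op 1 tick(6): ref=6.0000 raw=[5.4000 9.0000 7.2000]
Drift of clock 1 after op 1: 9.0000 - 6.0000 = 3.0000

Answer: 3.0000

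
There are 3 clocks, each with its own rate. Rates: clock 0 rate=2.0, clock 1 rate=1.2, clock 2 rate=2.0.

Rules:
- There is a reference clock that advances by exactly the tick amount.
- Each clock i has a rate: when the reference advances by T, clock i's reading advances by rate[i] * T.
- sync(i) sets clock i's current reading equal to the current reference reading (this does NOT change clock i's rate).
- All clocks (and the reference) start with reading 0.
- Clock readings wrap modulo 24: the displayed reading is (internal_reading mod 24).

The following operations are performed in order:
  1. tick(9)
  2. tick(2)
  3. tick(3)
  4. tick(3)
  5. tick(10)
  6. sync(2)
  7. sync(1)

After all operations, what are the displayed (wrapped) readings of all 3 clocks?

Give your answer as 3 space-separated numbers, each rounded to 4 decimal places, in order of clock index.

Answer: 6.0000 3.0000 3.0000

Derivation:
After op 1 tick(9): ref=9.0000 raw=[18.0000 10.8000 18.0000]
After op 2 tick(2): ref=11.0000 raw=[22.0000 13.2000 22.0000]
After op 3 tick(3): ref=14.0000 raw=[28.0000 16.8000 28.0000]
After op 4 tick(3): ref=17.0000 raw=[34.0000 20.4000 34.0000]
After op 5 tick(10): ref=27.0000 raw=[54.0000 32.4000 54.0000]
After op 6 sync(2): ref=27.0000 raw=[54.0000 32.4000 27.0000]
After op 7 sync(1): ref=27.0000 raw=[54.0000 27.0000 27.0000]
Wrap final raw readings (mod 24): 54.0000 mod 24 = 6.0000; 27.0000 mod 24 = 3.0000; 27.0000 mod 24 = 3.0000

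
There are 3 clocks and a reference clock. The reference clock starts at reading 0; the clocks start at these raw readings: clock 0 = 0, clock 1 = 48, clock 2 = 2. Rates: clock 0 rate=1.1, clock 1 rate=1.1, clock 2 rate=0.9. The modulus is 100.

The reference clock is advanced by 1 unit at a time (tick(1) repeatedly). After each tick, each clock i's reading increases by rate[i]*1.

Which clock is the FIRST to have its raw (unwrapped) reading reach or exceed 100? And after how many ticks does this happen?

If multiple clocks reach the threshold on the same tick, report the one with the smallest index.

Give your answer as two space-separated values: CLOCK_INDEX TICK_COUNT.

clock 0: start=0, rate=1.1, needs 100-0 = 100; ticks = ceil(100/1.1) = ceil(90.9091) = 91; reading at tick 91 = 0 + 1.1*91 = 100.1000
clock 1: start=48, rate=1.1, needs 100-48 = 52; ticks = ceil(52/1.1) = ceil(47.2727) = 48; reading at tick 48 = 48 + 1.1*48 = 100.8000
clock 2: start=2, rate=0.9, needs 100-2 = 98; ticks = ceil(98/0.9) = ceil(108.8889) = 109; reading at tick 109 = 2 + 0.9*109 = 100.1000
Minimum tick count = 48; winners = [1]; smallest index = 1

Answer: 1 48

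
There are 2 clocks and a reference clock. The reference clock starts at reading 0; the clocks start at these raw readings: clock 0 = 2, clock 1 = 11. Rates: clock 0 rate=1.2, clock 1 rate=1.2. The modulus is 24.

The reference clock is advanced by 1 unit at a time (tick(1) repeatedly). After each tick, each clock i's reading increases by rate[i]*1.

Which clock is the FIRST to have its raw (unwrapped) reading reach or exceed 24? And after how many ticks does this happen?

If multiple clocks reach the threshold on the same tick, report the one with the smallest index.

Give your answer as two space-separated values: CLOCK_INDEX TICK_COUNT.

Answer: 1 11

Derivation:
clock 0: start=2, rate=1.2, needs 24-2 = 22; ticks = ceil(22/1.2) = ceil(18.3333) = 19; reading at tick 19 = 2 + 1.2*19 = 24.8000
clock 1: start=11, rate=1.2, needs 24-11 = 13; ticks = ceil(13/1.2) = ceil(10.8333) = 11; reading at tick 11 = 11 + 1.2*11 = 24.2000
Minimum tick count = 11; winners = [1]; smallest index = 1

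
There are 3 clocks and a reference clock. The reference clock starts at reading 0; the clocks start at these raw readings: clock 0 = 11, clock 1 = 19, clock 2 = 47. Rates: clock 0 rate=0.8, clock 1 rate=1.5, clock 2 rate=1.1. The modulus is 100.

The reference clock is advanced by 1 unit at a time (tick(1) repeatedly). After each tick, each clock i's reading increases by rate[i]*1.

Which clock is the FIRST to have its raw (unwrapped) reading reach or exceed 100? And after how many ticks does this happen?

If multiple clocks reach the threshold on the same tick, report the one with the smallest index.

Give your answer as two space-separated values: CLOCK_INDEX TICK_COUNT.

clock 0: start=11, rate=0.8, needs 100-11 = 89; ticks = ceil(89/0.8) = ceil(111.2500) = 112; reading at tick 112 = 11 + 0.8*112 = 100.6000
clock 1: start=19, rate=1.5, needs 100-19 = 81; ticks = ceil(81/1.5) = ceil(54.0000) = 54; reading at tick 54 = 19 + 1.5*54 = 100.0000
clock 2: start=47, rate=1.1, needs 100-47 = 53; ticks = ceil(53/1.1) = ceil(48.1818) = 49; reading at tick 49 = 47 + 1.1*49 = 100.9000
Minimum tick count = 49; winners = [2]; smallest index = 2

Answer: 2 49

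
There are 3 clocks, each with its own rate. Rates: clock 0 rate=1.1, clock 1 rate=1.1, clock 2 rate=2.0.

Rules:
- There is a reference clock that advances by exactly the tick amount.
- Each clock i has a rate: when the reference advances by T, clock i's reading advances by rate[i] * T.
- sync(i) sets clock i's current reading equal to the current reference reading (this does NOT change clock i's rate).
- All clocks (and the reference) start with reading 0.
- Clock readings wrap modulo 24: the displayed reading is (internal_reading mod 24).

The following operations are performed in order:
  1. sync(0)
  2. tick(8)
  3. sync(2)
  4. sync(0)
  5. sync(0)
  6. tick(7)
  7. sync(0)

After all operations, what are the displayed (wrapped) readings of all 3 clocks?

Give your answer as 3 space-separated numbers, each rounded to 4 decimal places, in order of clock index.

After op 1 sync(0): ref=0.0000 raw=[0.0000 0.0000 0.0000]
After op 2 tick(8): ref=8.0000 raw=[8.8000 8.8000 16.0000]
After op 3 sync(2): ref=8.0000 raw=[8.8000 8.8000 8.0000]
After op 4 sync(0): ref=8.0000 raw=[8.0000 8.8000 8.0000]
After op 5 sync(0): ref=8.0000 raw=[8.0000 8.8000 8.0000]
After op 6 tick(7): ref=15.0000 raw=[15.7000 16.5000 22.0000]
After op 7 sync(0): ref=15.0000 raw=[15.0000 16.5000 22.0000]
Wrap final raw readings (mod 24): 15.0000 mod 24 = 15.0000; 16.5000 mod 24 = 16.5000; 22.0000 mod 24 = 22.0000

Answer: 15.0000 16.5000 22.0000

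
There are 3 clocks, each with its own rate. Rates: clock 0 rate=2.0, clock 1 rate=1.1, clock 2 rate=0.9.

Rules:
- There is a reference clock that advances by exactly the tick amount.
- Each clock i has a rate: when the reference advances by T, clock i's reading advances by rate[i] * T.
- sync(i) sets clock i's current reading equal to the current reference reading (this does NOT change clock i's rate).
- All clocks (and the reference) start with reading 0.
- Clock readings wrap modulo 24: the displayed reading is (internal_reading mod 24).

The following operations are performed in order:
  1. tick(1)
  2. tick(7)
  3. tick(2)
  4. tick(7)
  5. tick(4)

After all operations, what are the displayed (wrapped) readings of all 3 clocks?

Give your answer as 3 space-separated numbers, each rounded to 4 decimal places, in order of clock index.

After op 1 tick(1): ref=1.0000 raw=[2.0000 1.1000 0.9000]
After op 2 tick(7): ref=8.0000 raw=[16.0000 8.8000 7.2000]
After op 3 tick(2): ref=10.0000 raw=[20.0000 11.0000 9.0000]
After op 4 tick(7): ref=17.0000 raw=[34.0000 18.7000 15.3000]
After op 5 tick(4): ref=21.0000 raw=[42.0000 23.1000 18.9000]
Wrap final raw readings (mod 24): 42.0000 mod 24 = 18.0000; 23.1000 mod 24 = 23.1000; 18.9000 mod 24 = 18.9000

Answer: 18.0000 23.1000 18.9000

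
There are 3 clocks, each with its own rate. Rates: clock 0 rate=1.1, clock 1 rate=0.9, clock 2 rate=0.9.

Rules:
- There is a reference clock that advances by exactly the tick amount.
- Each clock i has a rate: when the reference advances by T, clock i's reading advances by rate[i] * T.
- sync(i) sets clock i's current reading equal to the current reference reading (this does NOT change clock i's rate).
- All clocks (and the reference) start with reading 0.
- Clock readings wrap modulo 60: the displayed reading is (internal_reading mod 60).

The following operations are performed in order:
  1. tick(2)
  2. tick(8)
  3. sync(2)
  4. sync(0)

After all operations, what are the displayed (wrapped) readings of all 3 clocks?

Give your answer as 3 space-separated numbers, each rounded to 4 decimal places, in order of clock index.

After op 1 tick(2): ref=2.0000 raw=[2.2000 1.8000 1.8000]
After op 2 tick(8): ref=10.0000 raw=[11.0000 9.0000 9.0000]
After op 3 sync(2): ref=10.0000 raw=[11.0000 9.0000 10.0000]
After op 4 sync(0): ref=10.0000 raw=[10.0000 9.0000 10.0000]
Wrap final raw readings (mod 60): 10.0000 mod 60 = 10.0000; 9.0000 mod 60 = 9.0000; 10.0000 mod 60 = 10.0000

Answer: 10.0000 9.0000 10.0000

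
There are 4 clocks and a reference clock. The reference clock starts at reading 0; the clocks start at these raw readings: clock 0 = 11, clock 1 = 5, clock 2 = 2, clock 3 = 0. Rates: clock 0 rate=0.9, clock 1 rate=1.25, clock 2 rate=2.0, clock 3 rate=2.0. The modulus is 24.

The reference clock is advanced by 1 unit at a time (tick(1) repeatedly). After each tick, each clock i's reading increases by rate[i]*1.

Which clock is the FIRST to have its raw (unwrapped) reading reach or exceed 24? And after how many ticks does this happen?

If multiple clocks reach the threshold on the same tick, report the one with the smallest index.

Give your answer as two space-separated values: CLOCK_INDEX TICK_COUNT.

clock 0: start=11, rate=0.9, needs 24-11 = 13; ticks = ceil(13/0.9) = ceil(14.4444) = 15; reading at tick 15 = 11 + 0.9*15 = 24.5000
clock 1: start=5, rate=1.25, needs 24-5 = 19; ticks = ceil(19/1.25) = ceil(15.2000) = 16; reading at tick 16 = 5 + 1.25*16 = 25.0000
clock 2: start=2, rate=2.0, needs 24-2 = 22; ticks = ceil(22/2.0) = ceil(11.0000) = 11; reading at tick 11 = 2 + 2.0*11 = 24.0000
clock 3: start=0, rate=2.0, needs 24-0 = 24; ticks = ceil(24/2.0) = ceil(12.0000) = 12; reading at tick 12 = 0 + 2.0*12 = 24.0000
Minimum tick count = 11; winners = [2]; smallest index = 2

Answer: 2 11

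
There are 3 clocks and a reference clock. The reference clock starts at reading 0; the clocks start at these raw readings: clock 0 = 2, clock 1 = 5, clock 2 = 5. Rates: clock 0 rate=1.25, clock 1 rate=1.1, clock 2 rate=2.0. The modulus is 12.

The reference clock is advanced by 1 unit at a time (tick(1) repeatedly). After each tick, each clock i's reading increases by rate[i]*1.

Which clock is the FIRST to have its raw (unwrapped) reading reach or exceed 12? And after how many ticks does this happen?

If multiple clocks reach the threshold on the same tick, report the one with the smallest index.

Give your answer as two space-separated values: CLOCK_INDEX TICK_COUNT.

Answer: 2 4

Derivation:
clock 0: start=2, rate=1.25, needs 12-2 = 10; ticks = ceil(10/1.25) = ceil(8.0000) = 8; reading at tick 8 = 2 + 1.25*8 = 12.0000
clock 1: start=5, rate=1.1, needs 12-5 = 7; ticks = ceil(7/1.1) = ceil(6.3636) = 7; reading at tick 7 = 5 + 1.1*7 = 12.7000
clock 2: start=5, rate=2.0, needs 12-5 = 7; ticks = ceil(7/2.0) = ceil(3.5000) = 4; reading at tick 4 = 5 + 2.0*4 = 13.0000
Minimum tick count = 4; winners = [2]; smallest index = 2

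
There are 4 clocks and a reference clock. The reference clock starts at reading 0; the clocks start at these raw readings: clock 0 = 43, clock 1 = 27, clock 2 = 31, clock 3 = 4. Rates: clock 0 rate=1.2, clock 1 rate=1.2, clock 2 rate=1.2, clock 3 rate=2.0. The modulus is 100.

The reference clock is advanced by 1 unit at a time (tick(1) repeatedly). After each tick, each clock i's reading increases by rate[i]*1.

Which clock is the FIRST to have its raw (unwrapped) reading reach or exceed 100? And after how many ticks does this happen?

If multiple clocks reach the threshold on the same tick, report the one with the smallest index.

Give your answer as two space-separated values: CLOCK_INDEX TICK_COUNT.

clock 0: start=43, rate=1.2, needs 100-43 = 57; ticks = ceil(57/1.2) = ceil(47.5000) = 48; reading at tick 48 = 43 + 1.2*48 = 100.6000
clock 1: start=27, rate=1.2, needs 100-27 = 73; ticks = ceil(73/1.2) = ceil(60.8333) = 61; reading at tick 61 = 27 + 1.2*61 = 100.2000
clock 2: start=31, rate=1.2, needs 100-31 = 69; ticks = ceil(69/1.2) = ceil(57.5000) = 58; reading at tick 58 = 31 + 1.2*58 = 100.6000
clock 3: start=4, rate=2.0, needs 100-4 = 96; ticks = ceil(96/2.0) = ceil(48.0000) = 48; reading at tick 48 = 4 + 2.0*48 = 100.0000
Minimum tick count = 48; winners = [0, 3]; smallest index = 0

Answer: 0 48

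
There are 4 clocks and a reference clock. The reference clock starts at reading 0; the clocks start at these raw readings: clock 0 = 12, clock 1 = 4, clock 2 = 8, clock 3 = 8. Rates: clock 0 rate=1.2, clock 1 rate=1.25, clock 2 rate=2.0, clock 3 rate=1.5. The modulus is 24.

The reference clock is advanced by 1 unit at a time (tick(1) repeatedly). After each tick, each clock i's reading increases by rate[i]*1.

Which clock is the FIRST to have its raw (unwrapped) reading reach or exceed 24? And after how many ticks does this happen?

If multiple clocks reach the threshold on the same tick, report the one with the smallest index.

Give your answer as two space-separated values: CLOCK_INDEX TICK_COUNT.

Answer: 2 8

Derivation:
clock 0: start=12, rate=1.2, needs 24-12 = 12; ticks = ceil(12/1.2) = ceil(10.0000) = 10; reading at tick 10 = 12 + 1.2*10 = 24.0000
clock 1: start=4, rate=1.25, needs 24-4 = 20; ticks = ceil(20/1.25) = ceil(16.0000) = 16; reading at tick 16 = 4 + 1.25*16 = 24.0000
clock 2: start=8, rate=2.0, needs 24-8 = 16; ticks = ceil(16/2.0) = ceil(8.0000) = 8; reading at tick 8 = 8 + 2.0*8 = 24.0000
clock 3: start=8, rate=1.5, needs 24-8 = 16; ticks = ceil(16/1.5) = ceil(10.6667) = 11; reading at tick 11 = 8 + 1.5*11 = 24.5000
Minimum tick count = 8; winners = [2]; smallest index = 2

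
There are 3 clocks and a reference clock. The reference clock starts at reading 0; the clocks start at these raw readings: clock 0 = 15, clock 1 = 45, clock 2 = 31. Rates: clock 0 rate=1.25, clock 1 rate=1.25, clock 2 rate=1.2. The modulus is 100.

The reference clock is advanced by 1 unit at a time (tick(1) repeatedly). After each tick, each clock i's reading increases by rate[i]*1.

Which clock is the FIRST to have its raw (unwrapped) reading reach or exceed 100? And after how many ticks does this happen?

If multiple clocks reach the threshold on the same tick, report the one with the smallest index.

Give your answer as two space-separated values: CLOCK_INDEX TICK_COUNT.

Answer: 1 44

Derivation:
clock 0: start=15, rate=1.25, needs 100-15 = 85; ticks = ceil(85/1.25) = ceil(68.0000) = 68; reading at tick 68 = 15 + 1.25*68 = 100.0000
clock 1: start=45, rate=1.25, needs 100-45 = 55; ticks = ceil(55/1.25) = ceil(44.0000) = 44; reading at tick 44 = 45 + 1.25*44 = 100.0000
clock 2: start=31, rate=1.2, needs 100-31 = 69; ticks = ceil(69/1.2) = ceil(57.5000) = 58; reading at tick 58 = 31 + 1.2*58 = 100.6000
Minimum tick count = 44; winners = [1]; smallest index = 1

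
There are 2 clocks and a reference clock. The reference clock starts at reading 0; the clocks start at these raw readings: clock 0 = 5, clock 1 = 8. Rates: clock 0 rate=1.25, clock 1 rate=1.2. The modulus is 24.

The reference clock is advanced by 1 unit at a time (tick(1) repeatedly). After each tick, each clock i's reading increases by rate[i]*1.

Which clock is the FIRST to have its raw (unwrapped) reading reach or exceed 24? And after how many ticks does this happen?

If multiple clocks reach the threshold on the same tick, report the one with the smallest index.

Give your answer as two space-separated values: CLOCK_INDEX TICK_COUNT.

Answer: 1 14

Derivation:
clock 0: start=5, rate=1.25, needs 24-5 = 19; ticks = ceil(19/1.25) = ceil(15.2000) = 16; reading at tick 16 = 5 + 1.25*16 = 25.0000
clock 1: start=8, rate=1.2, needs 24-8 = 16; ticks = ceil(16/1.2) = ceil(13.3333) = 14; reading at tick 14 = 8 + 1.2*14 = 24.8000
Minimum tick count = 14; winners = [1]; smallest index = 1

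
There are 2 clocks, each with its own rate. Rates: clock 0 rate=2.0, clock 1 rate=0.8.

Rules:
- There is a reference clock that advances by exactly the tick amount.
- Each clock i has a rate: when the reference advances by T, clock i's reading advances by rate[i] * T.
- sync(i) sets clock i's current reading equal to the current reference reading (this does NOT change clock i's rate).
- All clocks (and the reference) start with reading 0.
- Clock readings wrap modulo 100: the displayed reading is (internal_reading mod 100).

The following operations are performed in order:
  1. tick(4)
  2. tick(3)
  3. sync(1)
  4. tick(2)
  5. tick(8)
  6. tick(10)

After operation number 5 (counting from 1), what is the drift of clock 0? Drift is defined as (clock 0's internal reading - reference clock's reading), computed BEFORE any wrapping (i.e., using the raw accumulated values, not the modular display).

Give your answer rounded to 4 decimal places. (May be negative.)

After op 1 tick(4): ref=4.0000 raw=[8.0000 3.2000]
After op 2 tick(3): ref=7.0000 raw=[14.0000 5.6000]
After op 3 sync(1): ref=7.0000 raw=[14.0000 7.0000]
After op 4 tick(2): ref=9.0000 raw=[18.0000 8.6000]
After op 5 tick(8): ref=17.0000 raw=[34.0000 15.0000]
Drift of clock 0 after op 5: 34.0000 - 17.0000 = 17.0000

Answer: 17.0000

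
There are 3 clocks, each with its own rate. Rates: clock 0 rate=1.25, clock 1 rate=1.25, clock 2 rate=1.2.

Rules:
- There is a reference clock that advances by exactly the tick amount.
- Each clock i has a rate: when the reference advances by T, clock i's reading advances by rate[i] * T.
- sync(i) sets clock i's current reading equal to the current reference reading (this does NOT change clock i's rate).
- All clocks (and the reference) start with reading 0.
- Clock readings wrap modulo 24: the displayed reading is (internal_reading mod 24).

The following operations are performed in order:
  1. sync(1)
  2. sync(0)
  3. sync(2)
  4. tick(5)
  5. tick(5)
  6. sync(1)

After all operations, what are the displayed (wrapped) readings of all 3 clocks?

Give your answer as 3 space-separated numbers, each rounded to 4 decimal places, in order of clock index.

After op 1 sync(1): ref=0.0000 raw=[0.0000 0.0000 0.0000]
After op 2 sync(0): ref=0.0000 raw=[0.0000 0.0000 0.0000]
After op 3 sync(2): ref=0.0000 raw=[0.0000 0.0000 0.0000]
After op 4 tick(5): ref=5.0000 raw=[6.2500 6.2500 6.0000]
After op 5 tick(5): ref=10.0000 raw=[12.5000 12.5000 12.0000]
After op 6 sync(1): ref=10.0000 raw=[12.5000 10.0000 12.0000]
Wrap final raw readings (mod 24): 12.5000 mod 24 = 12.5000; 10.0000 mod 24 = 10.0000; 12.0000 mod 24 = 12.0000

Answer: 12.5000 10.0000 12.0000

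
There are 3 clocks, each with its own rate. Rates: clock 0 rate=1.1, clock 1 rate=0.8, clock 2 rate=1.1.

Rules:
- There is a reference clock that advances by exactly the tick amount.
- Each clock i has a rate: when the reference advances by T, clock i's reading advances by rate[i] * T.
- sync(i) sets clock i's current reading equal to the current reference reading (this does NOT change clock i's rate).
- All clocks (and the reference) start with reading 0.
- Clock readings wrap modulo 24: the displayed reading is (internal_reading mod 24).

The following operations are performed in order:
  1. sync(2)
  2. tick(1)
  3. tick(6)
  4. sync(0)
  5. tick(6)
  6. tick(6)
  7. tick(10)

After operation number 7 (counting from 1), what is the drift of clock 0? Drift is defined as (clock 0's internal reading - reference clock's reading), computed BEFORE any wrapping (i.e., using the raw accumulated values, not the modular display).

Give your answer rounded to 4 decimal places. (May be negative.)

After op 1 sync(2): ref=0.0000 raw=[0.0000 0.0000 0.0000]
After op 2 tick(1): ref=1.0000 raw=[1.1000 0.8000 1.1000]
After op 3 tick(6): ref=7.0000 raw=[7.7000 5.6000 7.7000]
After op 4 sync(0): ref=7.0000 raw=[7.0000 5.6000 7.7000]
After op 5 tick(6): ref=13.0000 raw=[13.6000 10.4000 14.3000]
After op 6 tick(6): ref=19.0000 raw=[20.2000 15.2000 20.9000]
After op 7 tick(10): ref=29.0000 raw=[31.2000 23.2000 31.9000]
Drift of clock 0 after op 7: 31.2000 - 29.0000 = 2.2000

Answer: 2.2000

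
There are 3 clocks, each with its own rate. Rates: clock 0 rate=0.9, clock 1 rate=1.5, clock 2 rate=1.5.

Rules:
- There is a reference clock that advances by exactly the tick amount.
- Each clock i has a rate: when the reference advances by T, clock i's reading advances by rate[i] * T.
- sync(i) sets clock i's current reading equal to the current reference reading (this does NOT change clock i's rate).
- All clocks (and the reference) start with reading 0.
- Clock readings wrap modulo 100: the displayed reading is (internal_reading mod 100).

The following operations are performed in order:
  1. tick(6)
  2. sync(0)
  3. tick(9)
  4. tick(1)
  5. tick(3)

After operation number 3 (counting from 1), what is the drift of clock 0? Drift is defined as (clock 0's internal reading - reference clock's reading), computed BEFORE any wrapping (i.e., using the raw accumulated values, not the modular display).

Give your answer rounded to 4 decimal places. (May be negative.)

Answer: -0.9000

Derivation:
After op 1 tick(6): ref=6.0000 raw=[5.4000 9.0000 9.0000]
After op 2 sync(0): ref=6.0000 raw=[6.0000 9.0000 9.0000]
After op 3 tick(9): ref=15.0000 raw=[14.1000 22.5000 22.5000]
Drift of clock 0 after op 3: 14.1000 - 15.0000 = -0.9000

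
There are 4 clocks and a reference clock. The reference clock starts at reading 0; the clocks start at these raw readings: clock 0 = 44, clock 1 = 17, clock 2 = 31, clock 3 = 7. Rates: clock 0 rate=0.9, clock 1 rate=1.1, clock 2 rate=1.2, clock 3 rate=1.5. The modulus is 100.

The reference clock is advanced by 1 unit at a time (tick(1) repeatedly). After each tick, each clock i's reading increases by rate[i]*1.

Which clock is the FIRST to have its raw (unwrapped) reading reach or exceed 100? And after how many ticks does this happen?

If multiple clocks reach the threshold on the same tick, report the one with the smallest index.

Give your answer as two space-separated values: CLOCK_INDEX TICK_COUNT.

Answer: 2 58

Derivation:
clock 0: start=44, rate=0.9, needs 100-44 = 56; ticks = ceil(56/0.9) = ceil(62.2222) = 63; reading at tick 63 = 44 + 0.9*63 = 100.7000
clock 1: start=17, rate=1.1, needs 100-17 = 83; ticks = ceil(83/1.1) = ceil(75.4545) = 76; reading at tick 76 = 17 + 1.1*76 = 100.6000
clock 2: start=31, rate=1.2, needs 100-31 = 69; ticks = ceil(69/1.2) = ceil(57.5000) = 58; reading at tick 58 = 31 + 1.2*58 = 100.6000
clock 3: start=7, rate=1.5, needs 100-7 = 93; ticks = ceil(93/1.5) = ceil(62.0000) = 62; reading at tick 62 = 7 + 1.5*62 = 100.0000
Minimum tick count = 58; winners = [2]; smallest index = 2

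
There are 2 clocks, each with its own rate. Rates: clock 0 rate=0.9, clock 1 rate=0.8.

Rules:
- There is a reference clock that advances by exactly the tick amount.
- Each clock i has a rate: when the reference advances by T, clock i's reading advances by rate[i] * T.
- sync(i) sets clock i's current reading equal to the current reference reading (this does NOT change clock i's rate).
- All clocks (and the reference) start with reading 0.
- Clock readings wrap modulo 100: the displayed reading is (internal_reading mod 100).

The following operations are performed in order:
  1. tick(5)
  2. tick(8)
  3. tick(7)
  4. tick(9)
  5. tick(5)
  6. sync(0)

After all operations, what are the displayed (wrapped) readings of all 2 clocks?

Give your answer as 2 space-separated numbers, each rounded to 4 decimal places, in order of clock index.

After op 1 tick(5): ref=5.0000 raw=[4.5000 4.0000]
After op 2 tick(8): ref=13.0000 raw=[11.7000 10.4000]
After op 3 tick(7): ref=20.0000 raw=[18.0000 16.0000]
After op 4 tick(9): ref=29.0000 raw=[26.1000 23.2000]
After op 5 tick(5): ref=34.0000 raw=[30.6000 27.2000]
After op 6 sync(0): ref=34.0000 raw=[34.0000 27.2000]
Wrap final raw readings (mod 100): 34.0000 mod 100 = 34.0000; 27.2000 mod 100 = 27.2000

Answer: 34.0000 27.2000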